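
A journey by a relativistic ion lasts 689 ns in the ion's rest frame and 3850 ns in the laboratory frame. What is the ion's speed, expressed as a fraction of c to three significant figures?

β = 0.984

The proper time is measured in the ion's rest frame (both events occur at the ion's location); Δt is measured in the laboratory frame. γ = Δt/τ = 3850/689 = 5.588.
β = √(1 − 1/γ²) = √(1 − 0.03203) = √0.9680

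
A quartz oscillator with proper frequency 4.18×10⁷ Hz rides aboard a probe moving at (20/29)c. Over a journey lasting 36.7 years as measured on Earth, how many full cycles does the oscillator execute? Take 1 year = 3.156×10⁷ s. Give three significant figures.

N = 3.51×10¹⁶

γ = 1/√(1 − (20/29)²) = 29/21 ≈ 1.381
The oscillator's own cycle count is N = f × τ where τ is the proper time aboard the probe. τ = Δt/γ = 36.7/1.381 = 26.58 years = 8.387×10⁸ s.
N = 4.18×10⁷ × 8.387×10⁸ = 3.506×10¹⁶.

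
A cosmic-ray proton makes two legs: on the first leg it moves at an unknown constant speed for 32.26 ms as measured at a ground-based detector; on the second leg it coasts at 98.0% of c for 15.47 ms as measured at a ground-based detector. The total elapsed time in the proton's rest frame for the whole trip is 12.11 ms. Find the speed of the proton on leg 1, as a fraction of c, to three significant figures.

Leg 1: speed unknown; τ_1 = 32.26/γ_1.
Leg 2: β = 0.980; γ = 1/√(1 − 0.980²) = 1/√0.03960 = 5.025; τ_2 = 15.47/5.025 = 3.078 ms.
Total proper time: τ_1 + 3.078 = 12.11, so τ_1 = 12.11 − 3.078 = 9.032 ms.
γ_1 = 32.26/9.032 = 3.572; β = √(1 − 1/γ²) = √0.9216.

β = 0.960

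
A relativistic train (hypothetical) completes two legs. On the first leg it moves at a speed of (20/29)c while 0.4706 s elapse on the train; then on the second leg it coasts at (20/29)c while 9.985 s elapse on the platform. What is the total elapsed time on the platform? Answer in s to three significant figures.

Δt = 10.6 s

Leg 1: γ = 1/√(1 − (20/29)²) = 29/21 ≈ 1.381; Δt_1 = 1.381 × 0.4706 = 0.6499 s.
Leg 2: 9.985 s is already measured on the platform.
Total: 0.6499 + 9.985 s.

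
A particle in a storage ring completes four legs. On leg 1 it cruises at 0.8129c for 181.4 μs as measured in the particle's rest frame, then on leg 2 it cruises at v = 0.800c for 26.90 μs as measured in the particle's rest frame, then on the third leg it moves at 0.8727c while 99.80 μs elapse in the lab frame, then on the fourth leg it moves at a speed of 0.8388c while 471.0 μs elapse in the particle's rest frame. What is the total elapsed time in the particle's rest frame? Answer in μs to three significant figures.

Leg 1: 181.4 μs is already measured in the particle's rest frame.
Leg 2: 26.90 μs is already measured in the particle's rest frame.
Leg 3: γ = 1/√(1 − 0.8727²) = 1/√0.2384 = 2.048; τ_3 = 99.80/2.048 = 48.73 μs.
Leg 4: 471.0 μs is already measured in the particle's rest frame.
Total: 181.4 + 26.90 + 48.73 + 471.0 μs.

τ = 728 μs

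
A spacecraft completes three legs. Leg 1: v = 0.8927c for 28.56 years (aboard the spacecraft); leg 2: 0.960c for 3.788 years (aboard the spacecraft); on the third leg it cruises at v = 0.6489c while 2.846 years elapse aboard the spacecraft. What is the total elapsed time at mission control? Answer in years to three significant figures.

Δt = 80.6 years

Leg 1: γ = 1/√(1 − 0.8927²) = 1/√0.2031 = 2.219; Δt_1 = 2.219 × 28.56 = 63.37 years.
Leg 2: γ = 1/√(1 − 0.960²) = 25/7 ≈ 3.571; Δt_2 = 3.571 × 3.788 = 13.53 years.
Leg 3: γ = 1/√(1 − 0.6489²) = 1/√0.5789 = 1.314; Δt_3 = 1.314 × 2.846 = 3.740 years.
Total: 63.37 + 13.53 + 3.740 years.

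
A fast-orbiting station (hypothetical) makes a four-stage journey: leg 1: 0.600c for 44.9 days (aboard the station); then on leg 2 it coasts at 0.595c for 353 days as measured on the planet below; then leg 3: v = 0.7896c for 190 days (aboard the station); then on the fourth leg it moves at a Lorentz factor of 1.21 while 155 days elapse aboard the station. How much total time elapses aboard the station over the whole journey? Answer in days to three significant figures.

τ = 674 days

Leg 1: 44.9 days is already measured aboard the station.
Leg 2: γ = 1/√(1 − 0.595²) = 1/√0.6460 = 1.244; τ_2 = 353/1.244 = 283.7 days.
Leg 3: 190 days is already measured aboard the station.
Leg 4: 155 days is already measured aboard the station.
Total: 44.90 + 283.7 + 190.0 + 155.0 days.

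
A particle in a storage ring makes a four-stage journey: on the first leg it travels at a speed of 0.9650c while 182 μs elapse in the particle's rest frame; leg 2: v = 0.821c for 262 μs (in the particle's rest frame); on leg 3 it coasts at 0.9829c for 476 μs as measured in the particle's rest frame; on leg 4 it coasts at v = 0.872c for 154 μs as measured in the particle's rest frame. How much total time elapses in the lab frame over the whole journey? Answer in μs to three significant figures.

Leg 1: γ = 1/√(1 − 0.9650²) = 1/√0.06878 = 3.813; Δt_1 = 3.813 × 182 = 694.0 μs.
Leg 2: γ = 1/√(1 − 0.821²) = 1/√0.3260 = 1.752; Δt_2 = 1.752 × 262 = 458.9 μs.
Leg 3: γ = 1/√(1 − 0.9829²) = 1/√0.03391 = 5.431; Δt_3 = 5.431 × 476 = 2585 μs.
Leg 4: γ = 1/√(1 − 0.872²) = 1/√0.2396 = 2.043; Δt_4 = 2.043 × 154 = 314.6 μs.
Total: 694.0 + 458.9 + 2585 + 314.6 μs.

Δt = 4050 μs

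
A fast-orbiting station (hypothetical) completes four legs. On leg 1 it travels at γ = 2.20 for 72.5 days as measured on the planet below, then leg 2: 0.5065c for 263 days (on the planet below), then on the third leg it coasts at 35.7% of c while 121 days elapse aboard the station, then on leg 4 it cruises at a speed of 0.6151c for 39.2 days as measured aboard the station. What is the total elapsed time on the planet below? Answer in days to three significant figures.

Leg 1: 72.5 days is already measured on the planet below.
Leg 2: 263 days is already measured on the planet below.
Leg 3: β = 0.357; γ = 1/√(1 − 0.357²) = 1/√0.8726 = 1.071; Δt_3 = 1.071 × 121 = 129.5 days.
Leg 4: γ = 1/√(1 − 0.6151²) = 1/√0.6217 = 1.268; Δt_4 = 1.268 × 39.2 = 49.72 days.
Total: 72.50 + 263.0 + 129.5 + 49.72 days.

Δt = 515 days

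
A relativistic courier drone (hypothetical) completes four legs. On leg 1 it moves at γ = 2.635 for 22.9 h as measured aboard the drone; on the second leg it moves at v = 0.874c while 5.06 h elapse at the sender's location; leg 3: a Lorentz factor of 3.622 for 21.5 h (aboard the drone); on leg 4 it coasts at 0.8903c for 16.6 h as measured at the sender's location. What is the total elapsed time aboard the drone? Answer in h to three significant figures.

Leg 1: 22.9 h is already measured aboard the drone.
Leg 2: γ = 1/√(1 − 0.874²) = 1/√0.2361 = 2.058; τ_2 = 5.06/2.058 = 2.459 h.
Leg 3: 21.5 h is already measured aboard the drone.
Leg 4: γ = 1/√(1 − 0.8903²) = 1/√0.2074 = 2.196; τ_4 = 16.6/2.196 = 7.559 h.
Total: 22.90 + 2.459 + 21.50 + 7.559 h.

τ = 54.4 h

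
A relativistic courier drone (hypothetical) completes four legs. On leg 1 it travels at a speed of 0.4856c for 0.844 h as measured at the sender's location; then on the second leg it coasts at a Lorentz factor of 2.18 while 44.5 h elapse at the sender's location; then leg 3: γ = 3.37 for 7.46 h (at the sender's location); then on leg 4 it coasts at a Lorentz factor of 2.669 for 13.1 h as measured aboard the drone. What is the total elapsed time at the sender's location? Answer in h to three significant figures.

Leg 1: 0.844 h is already measured at the sender's location.
Leg 2: 44.5 h is already measured at the sender's location.
Leg 3: 7.46 h is already measured at the sender's location.
Leg 4: γ = 2.669; Δt_4 = 2.669 × 13.1 = 34.96 h.
Total: 0.8440 + 44.50 + 7.460 + 34.96 h.

Δt = 87.8 h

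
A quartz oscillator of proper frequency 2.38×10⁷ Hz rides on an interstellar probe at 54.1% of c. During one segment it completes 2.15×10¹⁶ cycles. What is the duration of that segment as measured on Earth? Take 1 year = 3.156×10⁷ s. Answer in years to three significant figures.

β = 0.541; γ = 1/√(1 − 0.541²) = 1/√0.7073 = 1.189
Proper time for N cycles: τ = N/f = 2.15×10¹⁶/(2.38×10⁷) = 9.034×10⁸ s = 28.62 years.
Lab-frame duration Δt = γτ = 1.189 × 28.62 = 34.03 years.

Δt = 34.0 years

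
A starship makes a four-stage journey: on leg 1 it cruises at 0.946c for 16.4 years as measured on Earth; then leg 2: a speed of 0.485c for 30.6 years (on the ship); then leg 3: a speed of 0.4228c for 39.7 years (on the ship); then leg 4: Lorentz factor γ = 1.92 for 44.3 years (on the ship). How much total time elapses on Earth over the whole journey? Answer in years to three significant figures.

Δt = 180 years

Leg 1: 16.4 years is already measured on Earth.
Leg 2: γ = 1/√(1 − 0.485²) = 1/√0.7648 = 1.143; Δt_2 = 1.143 × 30.6 = 34.99 years.
Leg 3: γ = 1/√(1 − 0.4228²) = 1/√0.8212 = 1.103; Δt_3 = 1.103 × 39.7 = 43.81 years.
Leg 4: γ = 1.92; Δt_4 = 1.920 × 44.3 = 85.06 years.
Total: 16.40 + 34.99 + 43.81 + 85.06 years.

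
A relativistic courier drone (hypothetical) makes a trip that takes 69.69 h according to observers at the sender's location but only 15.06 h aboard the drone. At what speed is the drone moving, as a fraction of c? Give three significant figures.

The proper time is measured aboard the drone (both events occur at the drone's location); Δt is measured at the sender's location. γ = Δt/τ = 69.69/15.06 = 4.627.
β = √(1 − 1/γ²) = √(1 − 0.04670) = √0.9533

v = 0.976c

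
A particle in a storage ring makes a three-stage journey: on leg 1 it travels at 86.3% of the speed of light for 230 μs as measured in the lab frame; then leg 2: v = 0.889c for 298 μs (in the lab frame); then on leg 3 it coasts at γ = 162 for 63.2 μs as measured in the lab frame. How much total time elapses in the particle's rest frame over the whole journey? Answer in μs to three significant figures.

Leg 1: β = 0.863; γ = 1/√(1 − 0.863²) = 1/√0.2552 = 1.979; τ_1 = 230/1.979 = 116.2 μs.
Leg 2: γ = 1/√(1 − 0.889²) = 1/√0.2097 = 2.184; τ_2 = 298/2.184 = 136.5 μs.
Leg 3: γ = 162; τ_3 = 63.2/162.0 = 0.3901 μs.
Total: 116.2 + 136.5 + 0.3901 μs.

τ = 253 μs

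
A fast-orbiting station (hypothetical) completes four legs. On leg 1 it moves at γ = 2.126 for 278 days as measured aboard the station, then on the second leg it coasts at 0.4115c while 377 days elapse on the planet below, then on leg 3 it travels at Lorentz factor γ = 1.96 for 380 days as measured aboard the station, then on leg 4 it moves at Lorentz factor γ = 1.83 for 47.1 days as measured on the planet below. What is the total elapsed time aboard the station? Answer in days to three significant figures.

τ = 1030 days

Leg 1: 278 days is already measured aboard the station.
Leg 2: γ = 1/√(1 − 0.4115²) = 1/√0.8307 = 1.097; τ_2 = 377/1.097 = 343.6 days.
Leg 3: 380 days is already measured aboard the station.
Leg 4: γ = 1.83; τ_4 = 47.1/1.830 = 25.74 days.
Total: 278.0 + 343.6 + 380.0 + 25.74 days.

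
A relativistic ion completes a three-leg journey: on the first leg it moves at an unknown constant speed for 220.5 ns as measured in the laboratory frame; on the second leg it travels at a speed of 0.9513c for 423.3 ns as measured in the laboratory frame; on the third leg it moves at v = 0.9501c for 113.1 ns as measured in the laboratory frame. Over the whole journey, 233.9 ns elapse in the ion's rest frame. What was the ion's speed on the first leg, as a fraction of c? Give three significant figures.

Leg 1: speed unknown; τ_1 = 220.5/γ_1.
Leg 2: γ = 1/√(1 − 0.9513²) = 1/√0.09503 = 3.244; τ_2 = 423.3/3.244 = 130.5 ns.
Leg 3: γ = 1/√(1 − 0.9501²) = 1/√0.09731 = 3.206; τ_3 = 113.1/3.206 = 35.28 ns.
Total proper time: τ_1 + 130.5 + 35.28 = 233.9, so τ_1 = 233.9 − 165.8 = 68.13 ns.
γ_1 = 220.5/68.13 = 3.236; β = √(1 − 1/γ²) = √0.9045.

β = 0.951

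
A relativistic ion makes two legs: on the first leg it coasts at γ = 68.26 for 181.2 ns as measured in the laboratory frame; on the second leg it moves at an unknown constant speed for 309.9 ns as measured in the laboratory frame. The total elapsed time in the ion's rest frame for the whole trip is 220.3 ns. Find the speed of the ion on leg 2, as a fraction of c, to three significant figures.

β = 0.712

Leg 1: γ = 68.26; τ_1 = 181.2/68.26 = 2.655 ns.
Leg 2: speed unknown; τ_2 = 309.9/γ_2.
Total proper time: 2.655 + τ_2 = 220.3, so τ_2 = 220.3 − 2.655 = 217.6 ns.
γ_2 = 309.9/217.6 = 1.424; β = √(1 − 1/γ²) = √0.5068.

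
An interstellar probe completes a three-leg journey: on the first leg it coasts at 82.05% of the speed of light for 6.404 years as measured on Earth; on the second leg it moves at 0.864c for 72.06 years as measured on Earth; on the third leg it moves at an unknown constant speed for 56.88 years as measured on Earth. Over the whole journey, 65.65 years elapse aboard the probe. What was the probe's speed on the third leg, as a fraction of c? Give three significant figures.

β = 0.892

Leg 1: β = 0.8205; γ = 1/√(1 − 0.8205²) = 1/√0.3268 = 1.749; τ_1 = 6.404/1.749 = 3.661 years.
Leg 2: γ = 1/√(1 − 0.864²) = 1/√0.2535 = 1.986; τ_2 = 72.06/1.986 = 36.28 years.
Leg 3: speed unknown; τ_3 = 56.88/γ_3.
Total proper time: 3.661 + 36.28 + τ_3 = 65.65, so τ_3 = 65.65 − 39.94 = 25.71 years.
γ_3 = 56.88/25.71 = 2.213; β = √(1 − 1/γ²) = √0.7957.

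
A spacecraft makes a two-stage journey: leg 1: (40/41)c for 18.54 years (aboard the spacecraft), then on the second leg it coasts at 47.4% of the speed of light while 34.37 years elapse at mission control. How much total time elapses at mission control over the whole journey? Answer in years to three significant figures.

Leg 1: γ = 1/√(1 − (40/41)²) = 41/9 ≈ 4.556; Δt_1 = 4.556 × 18.54 = 84.46 years.
Leg 2: 34.37 years is already measured at mission control.
Total: 84.46 + 34.37 years.

Δt = 119 years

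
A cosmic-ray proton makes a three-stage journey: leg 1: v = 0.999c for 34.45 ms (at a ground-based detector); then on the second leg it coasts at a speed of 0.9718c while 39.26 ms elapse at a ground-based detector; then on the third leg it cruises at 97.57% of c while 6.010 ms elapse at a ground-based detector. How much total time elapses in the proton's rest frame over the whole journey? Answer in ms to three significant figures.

Leg 1: γ = 1/√(1 − 0.999²) = 1/√0.001999 = 22.37; τ_1 = 34.45/22.37 = 1.540 ms.
Leg 2: γ = 1/√(1 − 0.9718²) = 1/√0.05560 = 4.241; τ_2 = 39.26/4.241 = 9.258 ms.
Leg 3: β = 0.9757; γ = 1/√(1 − 0.9757²) = 1/√0.04801 = 4.564; τ_3 = 6.010/4.564 = 1.317 ms.
Total: 1.540 + 9.258 + 1.317 ms.

τ = 12.1 ms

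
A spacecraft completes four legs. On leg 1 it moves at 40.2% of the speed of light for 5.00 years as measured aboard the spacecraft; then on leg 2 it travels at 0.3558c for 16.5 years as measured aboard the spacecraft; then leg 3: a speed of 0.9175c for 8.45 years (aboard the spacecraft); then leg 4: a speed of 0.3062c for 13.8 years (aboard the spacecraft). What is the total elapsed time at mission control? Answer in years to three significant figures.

Leg 1: β = 0.402; γ = 1/√(1 − 0.402²) = 1/√0.8384 = 1.092; Δt_1 = 1.092 × 5.00 = 5.461 years.
Leg 2: γ = 1/√(1 − 0.3558²) = 1/√0.8734 = 1.070; Δt_2 = 1.070 × 16.5 = 17.66 years.
Leg 3: γ = 1/√(1 − 0.9175²) = 1/√0.1582 = 2.514; Δt_3 = 2.514 × 8.45 = 21.25 years.
Leg 4: γ = 1/√(1 − 0.3062²) = 1/√0.9062 = 1.050; Δt_4 = 1.050 × 13.8 = 14.50 years.
Total: 5.461 + 17.66 + 21.25 + 14.50 years.

Δt = 58.9 years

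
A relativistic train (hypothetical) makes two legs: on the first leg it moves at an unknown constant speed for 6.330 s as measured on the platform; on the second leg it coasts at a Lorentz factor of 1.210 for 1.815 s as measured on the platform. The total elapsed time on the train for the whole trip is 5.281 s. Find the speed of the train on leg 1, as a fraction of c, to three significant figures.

β = 0.802

Leg 1: speed unknown; τ_1 = 6.330/γ_1.
Leg 2: γ = 1.210; τ_2 = 1.815/1.210 = 1.500 s.
Total proper time: τ_1 + 1.500 = 5.281, so τ_1 = 5.281 − 1.500 = 3.781 s.
γ_1 = 6.330/3.781 = 1.674; β = √(1 − 1/γ²) = √0.6432.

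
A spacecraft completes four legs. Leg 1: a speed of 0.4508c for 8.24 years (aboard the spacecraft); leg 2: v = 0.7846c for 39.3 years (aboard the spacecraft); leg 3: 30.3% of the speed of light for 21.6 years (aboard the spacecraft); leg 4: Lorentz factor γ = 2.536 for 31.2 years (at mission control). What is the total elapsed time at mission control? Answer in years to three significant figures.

Leg 1: γ = 1/√(1 − 0.4508²) = 1/√0.7968 = 1.120; Δt_1 = 1.120 × 8.24 = 9.231 years.
Leg 2: γ = 1/√(1 − 0.7846²) = 1/√0.3844 = 1.613; Δt_2 = 1.613 × 39.3 = 63.39 years.
Leg 3: β = 0.303; γ = 1/√(1 − 0.303²) = 1/√0.9082 = 1.049; Δt_3 = 1.049 × 21.6 = 22.67 years.
Leg 4: 31.2 years is already measured at mission control.
Total: 9.231 + 63.39 + 22.67 + 31.20 years.

Δt = 126 years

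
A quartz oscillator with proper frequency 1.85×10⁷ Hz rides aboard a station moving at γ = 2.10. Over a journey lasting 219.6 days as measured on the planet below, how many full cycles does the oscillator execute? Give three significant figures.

γ = 2.10
The oscillator's own cycle count is N = f × τ where τ is the proper time aboard the station. τ = Δt/γ = 219.6/2.100 = 104.6 days = 9.035×10⁶ s.
N = 1.85×10⁷ × 9.035×10⁶ = 1.671×10¹⁴.

N = 1.67×10¹⁴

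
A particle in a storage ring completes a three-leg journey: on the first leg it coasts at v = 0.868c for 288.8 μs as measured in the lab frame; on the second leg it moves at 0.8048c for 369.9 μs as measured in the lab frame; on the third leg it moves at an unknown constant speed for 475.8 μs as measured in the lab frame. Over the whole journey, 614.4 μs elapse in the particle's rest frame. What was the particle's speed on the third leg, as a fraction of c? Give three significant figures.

Leg 1: γ = 1/√(1 − 0.868²) = 1/√0.2466 = 2.014; τ_1 = 288.8/2.014 = 143.4 μs.
Leg 2: γ = 1/√(1 − 0.8048²) = 1/√0.3523 = 1.685; τ_2 = 369.9/1.685 = 219.6 μs.
Leg 3: speed unknown; τ_3 = 475.8/γ_3.
Total proper time: 143.4 + 219.6 + τ_3 = 614.4, so τ_3 = 614.4 − 363.0 = 251.4 μs.
γ_3 = 475.8/251.4 = 1.892; β = √(1 − 1/γ²) = √0.7207.

β = 0.849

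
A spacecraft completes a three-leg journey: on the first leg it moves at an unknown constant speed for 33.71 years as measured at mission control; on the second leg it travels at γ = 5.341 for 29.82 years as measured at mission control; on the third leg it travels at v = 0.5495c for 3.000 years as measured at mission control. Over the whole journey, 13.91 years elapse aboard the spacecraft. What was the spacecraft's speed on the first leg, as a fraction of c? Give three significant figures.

Leg 1: speed unknown; τ_1 = 33.71/γ_1.
Leg 2: γ = 5.341; τ_2 = 29.82/5.341 = 5.583 years.
Leg 3: γ = 1/√(1 − 0.5495²) = 1/√0.6980 = 1.197; τ_3 = 3.000/1.197 = 2.506 years.
Total proper time: τ_1 + 5.583 + 2.506 = 13.91, so τ_1 = 13.91 − 8.090 = 5.820 years.
γ_1 = 33.71/5.820 = 5.792; β = √(1 − 1/γ²) = √0.9702.

β = 0.985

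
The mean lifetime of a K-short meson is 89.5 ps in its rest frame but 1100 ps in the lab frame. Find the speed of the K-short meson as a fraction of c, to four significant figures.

γ = Δt/τ₀ = 1100/89.5 = 12.29
β = √(1 − 1/γ²) = √(1 − 0.006620) = √0.9934

v = 0.9967c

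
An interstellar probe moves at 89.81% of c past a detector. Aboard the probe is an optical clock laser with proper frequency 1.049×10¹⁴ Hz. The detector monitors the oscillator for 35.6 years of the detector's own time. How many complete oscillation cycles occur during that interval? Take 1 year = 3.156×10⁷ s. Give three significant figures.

N = 5.18×10²²

β = 0.8981; γ = 1/√(1 − 0.8981²) = 1/√0.1934 = 2.274
During 35.6 years of lab time, the oscillator's proper time advances by τ = Δt/γ = 35.6/2.274 = 15.66 years = 4.941×10⁸ s.
N = f × τ = 1.049×10¹⁴ × 4.941×10⁸ = 5.183×10²².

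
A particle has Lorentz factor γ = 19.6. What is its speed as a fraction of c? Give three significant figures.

β = √(1 − 1/γ²) = √(1 − 1/19.6²) = √(1 − 0.002603) = √0.9974

β = 0.999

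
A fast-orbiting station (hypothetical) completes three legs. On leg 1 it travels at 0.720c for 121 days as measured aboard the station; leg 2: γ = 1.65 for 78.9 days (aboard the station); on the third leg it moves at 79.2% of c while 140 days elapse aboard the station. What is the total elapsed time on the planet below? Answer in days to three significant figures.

Leg 1: γ = 1/√(1 − 0.720²) = 1/√0.4816 = 1.441; Δt_1 = 1.441 × 121 = 174.4 days.
Leg 2: γ = 1.65; Δt_2 = 1.650 × 78.9 = 130.2 days.
Leg 3: β = 0.792; γ = 1/√(1 − 0.792²) = 1/√0.3727 = 1.638; Δt_3 = 1.638 × 140 = 229.3 days.
Total: 174.4 + 130.2 + 229.3 days.

Δt = 534 days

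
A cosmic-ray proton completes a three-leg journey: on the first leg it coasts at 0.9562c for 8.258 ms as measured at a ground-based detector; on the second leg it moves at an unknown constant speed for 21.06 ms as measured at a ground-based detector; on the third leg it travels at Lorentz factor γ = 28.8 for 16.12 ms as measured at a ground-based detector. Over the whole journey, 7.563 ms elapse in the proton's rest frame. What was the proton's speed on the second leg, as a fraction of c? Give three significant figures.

Leg 1: γ = 1/√(1 − 0.9562²) = 1/√0.08568 = 3.416; τ_1 = 8.258/3.416 = 2.417 ms.
Leg 2: speed unknown; τ_2 = 21.06/γ_2.
Leg 3: γ = 28.8; τ_3 = 16.12/28.80 = 0.5597 ms.
Total proper time: 2.417 + τ_2 + 0.5597 = 7.563, so τ_2 = 7.563 − 2.977 = 4.586 ms.
γ_2 = 21.06/4.586 = 4.592; β = √(1 − 1/γ²) = √0.9526.

β = 0.976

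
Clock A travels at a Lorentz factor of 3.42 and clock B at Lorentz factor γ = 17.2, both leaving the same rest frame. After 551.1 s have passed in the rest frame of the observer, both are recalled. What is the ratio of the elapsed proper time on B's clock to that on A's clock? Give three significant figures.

A: γ = 3.42. B: γ = 17.2.
τ_A/τ_B = γ_B/γ_A = 17.20/3.420 = 5.029, so τ_B/τ_A = 0.1988.

τ_B/τ_A = 0.199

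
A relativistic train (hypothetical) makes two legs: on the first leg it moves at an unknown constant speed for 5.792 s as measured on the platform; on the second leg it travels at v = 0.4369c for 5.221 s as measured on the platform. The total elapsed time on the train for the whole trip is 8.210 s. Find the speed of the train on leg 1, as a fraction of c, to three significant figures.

Leg 1: speed unknown; τ_1 = 5.792/γ_1.
Leg 2: γ = 1/√(1 − 0.4369²) = 1/√0.8091 = 1.112; τ_2 = 5.221/1.112 = 4.696 s.
Total proper time: τ_1 + 4.696 = 8.210, so τ_1 = 8.210 − 4.696 = 3.514 s.
γ_1 = 5.792/3.514 = 1.648; β = √(1 − 1/γ²) = √0.6320.

β = 0.795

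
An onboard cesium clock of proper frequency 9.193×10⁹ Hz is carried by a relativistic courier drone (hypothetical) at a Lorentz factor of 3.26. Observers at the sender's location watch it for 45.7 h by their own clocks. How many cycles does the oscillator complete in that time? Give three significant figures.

N = 4.64×10¹⁴

γ = 3.26
During 45.7 h of lab time, the oscillator's proper time advances by τ = Δt/γ = 45.7/3.260 = 14.02 h = 5.047×10⁴ s.
N = f × τ = 9.193×10⁹ × 5.047×10⁴ = 4.639×10¹⁴.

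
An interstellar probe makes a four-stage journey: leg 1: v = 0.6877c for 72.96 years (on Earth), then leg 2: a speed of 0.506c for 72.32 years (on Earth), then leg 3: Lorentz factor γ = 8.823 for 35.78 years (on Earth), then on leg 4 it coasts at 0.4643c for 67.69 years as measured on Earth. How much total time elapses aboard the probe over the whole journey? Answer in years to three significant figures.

Leg 1: γ = 1/√(1 − 0.6877²) = 1/√0.5271 = 1.377; τ_1 = 72.96/1.377 = 52.97 years.
Leg 2: γ = 1/√(1 − 0.506²) = 1/√0.7440 = 1.159; τ_2 = 72.32/1.159 = 62.38 years.
Leg 3: γ = 8.823; τ_3 = 35.78/8.823 = 4.055 years.
Leg 4: γ = 1/√(1 − 0.4643²) = 1/√0.7844 = 1.129; τ_4 = 67.69/1.129 = 59.95 years.
Total: 52.97 + 62.38 + 4.055 + 59.95 years.

τ = 179 years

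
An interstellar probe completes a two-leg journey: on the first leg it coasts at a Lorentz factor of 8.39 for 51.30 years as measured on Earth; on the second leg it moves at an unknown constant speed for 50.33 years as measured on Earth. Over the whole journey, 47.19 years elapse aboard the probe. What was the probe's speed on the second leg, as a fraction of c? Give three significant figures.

β = 0.578

Leg 1: γ = 8.39; τ_1 = 51.30/8.390 = 6.114 years.
Leg 2: speed unknown; τ_2 = 50.33/γ_2.
Total proper time: 6.114 + τ_2 = 47.19, so τ_2 = 47.19 − 6.114 = 41.08 years.
γ_2 = 50.33/41.08 = 1.225; β = √(1 − 1/γ²) = √0.3339.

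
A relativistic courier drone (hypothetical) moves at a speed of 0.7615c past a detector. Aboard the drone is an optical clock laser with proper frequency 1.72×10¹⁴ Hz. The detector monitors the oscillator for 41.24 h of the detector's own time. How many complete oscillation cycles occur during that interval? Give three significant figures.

γ = 1/√(1 − 0.7615²) = 1/√0.4201 = 1.543
During 41.24 h of lab time, the oscillator's proper time advances by τ = Δt/γ = 41.24/1.543 = 26.73 h = 9.623×10⁴ s.
N = f × τ = 1.72×10¹⁴ × 9.623×10⁴ = 1.655×10¹⁹.

N = 1.66×10¹⁹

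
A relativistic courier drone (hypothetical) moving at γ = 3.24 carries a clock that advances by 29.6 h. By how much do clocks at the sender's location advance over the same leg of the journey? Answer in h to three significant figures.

γ = 3.24
The interval measured aboard the drone is the proper time (both events occur at the same place in that frame); the lab-frame interval is Δt = γτ = 3.240 × 29.6 h.

Δt = 95.9 h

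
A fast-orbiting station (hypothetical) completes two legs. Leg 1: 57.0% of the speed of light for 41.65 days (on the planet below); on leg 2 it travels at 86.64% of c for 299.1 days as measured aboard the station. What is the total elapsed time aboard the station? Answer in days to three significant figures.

Leg 1: β = 0.570; γ = 1/√(1 − 0.570²) = 1/√0.6751 = 1.217; τ_1 = 41.65/1.217 = 34.22 days.
Leg 2: 299.1 days is already measured aboard the station.
Total: 34.22 + 299.1 days.

τ = 333 days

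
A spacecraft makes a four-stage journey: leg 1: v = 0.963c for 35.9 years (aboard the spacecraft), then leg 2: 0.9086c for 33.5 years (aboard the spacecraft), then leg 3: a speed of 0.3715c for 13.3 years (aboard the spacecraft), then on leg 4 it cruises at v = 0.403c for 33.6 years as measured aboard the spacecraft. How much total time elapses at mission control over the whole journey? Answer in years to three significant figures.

Δt = 264 years

Leg 1: γ = 1/√(1 − 0.963²) = 1/√0.07263 = 3.711; Δt_1 = 3.711 × 35.9 = 133.2 years.
Leg 2: γ = 1/√(1 − 0.9086²) = 1/√0.1744 = 2.394; Δt_2 = 2.394 × 33.5 = 80.21 years.
Leg 3: γ = 1/√(1 − 0.3715²) = 1/√0.8620 = 1.077; Δt_3 = 1.077 × 13.3 = 14.33 years.
Leg 4: γ = 1/√(1 − 0.403²) = 1/√0.8376 = 1.093; Δt_4 = 1.093 × 33.6 = 36.71 years.
Total: 133.2 + 80.21 + 14.33 + 36.71 years.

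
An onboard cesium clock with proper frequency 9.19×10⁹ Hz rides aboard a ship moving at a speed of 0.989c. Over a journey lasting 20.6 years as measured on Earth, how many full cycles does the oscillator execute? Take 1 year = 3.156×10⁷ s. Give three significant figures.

γ = 1/√(1 − 0.989²) = 1/√0.02188 = 6.761
The oscillator's own cycle count is N = f × τ where τ is the proper time on the ship. τ = Δt/γ = 20.6/6.761 = 3.047 years = 9.617×10⁷ s.
N = 9.19×10⁹ × 9.617×10⁷ = 8.838×10¹⁷.

N = 8.84×10¹⁷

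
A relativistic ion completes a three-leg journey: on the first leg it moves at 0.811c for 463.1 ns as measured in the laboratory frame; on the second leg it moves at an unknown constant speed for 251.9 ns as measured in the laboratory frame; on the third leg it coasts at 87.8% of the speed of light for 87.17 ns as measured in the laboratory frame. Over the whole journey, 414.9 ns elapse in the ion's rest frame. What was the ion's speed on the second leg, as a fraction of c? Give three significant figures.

Leg 1: γ = 1/√(1 − 0.811²) = 1/√0.3423 = 1.709; τ_1 = 463.1/1.709 = 270.9 ns.
Leg 2: speed unknown; τ_2 = 251.9/γ_2.
Leg 3: β = 0.878; γ = 1/√(1 − 0.878²) = 1/√0.2291 = 2.089; τ_3 = 87.17/2.089 = 41.72 ns.
Total proper time: 270.9 + τ_2 + 41.72 = 414.9, so τ_2 = 414.9 − 312.7 = 102.2 ns.
γ_2 = 251.9/102.2 = 2.464; β = √(1 − 1/γ²) = √0.8353.

β = 0.914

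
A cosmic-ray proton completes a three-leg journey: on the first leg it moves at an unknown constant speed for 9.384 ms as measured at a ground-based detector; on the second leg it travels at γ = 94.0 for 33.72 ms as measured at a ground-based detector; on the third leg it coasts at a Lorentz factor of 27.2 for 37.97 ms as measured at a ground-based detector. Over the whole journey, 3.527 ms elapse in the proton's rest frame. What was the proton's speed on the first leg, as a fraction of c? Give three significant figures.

Leg 1: speed unknown; τ_1 = 9.384/γ_1.
Leg 2: γ = 94.0; τ_2 = 33.72/94.00 = 0.3587 ms.
Leg 3: γ = 27.2; τ_3 = 37.97/27.20 = 1.396 ms.
Total proper time: τ_1 + 0.3587 + 1.396 = 3.527, so τ_1 = 3.527 − 1.755 = 1.772 ms.
γ_1 = 9.384/1.772 = 5.295; β = √(1 − 1/γ²) = √0.9643.

β = 0.982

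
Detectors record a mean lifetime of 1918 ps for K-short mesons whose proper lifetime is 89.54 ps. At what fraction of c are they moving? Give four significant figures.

γ = Δt/τ₀ = 1918/89.54 = 21.42
β = √(1 − 1/γ²) = √(1 − 0.002179) = √0.9978

v = 0.9989c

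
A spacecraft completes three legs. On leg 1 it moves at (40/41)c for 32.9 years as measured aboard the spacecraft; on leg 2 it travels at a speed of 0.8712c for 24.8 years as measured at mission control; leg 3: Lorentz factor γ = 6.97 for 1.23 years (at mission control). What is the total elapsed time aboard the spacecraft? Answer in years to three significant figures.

τ = 45.3 years

Leg 1: 32.9 years is already measured aboard the spacecraft.
Leg 2: γ = 1/√(1 − 0.8712²) = 1/√0.2410 = 2.037; τ_2 = 24.8/2.037 = 12.18 years.
Leg 3: γ = 6.97; τ_3 = 1.23/6.970 = 0.1765 years.
Total: 32.90 + 12.18 + 0.1765 years.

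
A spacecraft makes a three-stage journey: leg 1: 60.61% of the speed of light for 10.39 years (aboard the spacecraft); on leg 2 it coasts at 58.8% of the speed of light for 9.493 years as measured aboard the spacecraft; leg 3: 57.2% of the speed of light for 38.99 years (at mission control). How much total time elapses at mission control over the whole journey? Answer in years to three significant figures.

Leg 1: β = 0.6061; γ = 1/√(1 − 0.6061²) = 1/√0.6326 = 1.257; Δt_1 = 1.257 × 10.39 = 13.06 years.
Leg 2: β = 0.588; γ = 1/√(1 − 0.588²) = 1/√0.6543 = 1.236; Δt_2 = 1.236 × 9.493 = 11.74 years.
Leg 3: 38.99 years is already measured at mission control.
Total: 13.06 + 11.74 + 38.99 years.

Δt = 63.8 years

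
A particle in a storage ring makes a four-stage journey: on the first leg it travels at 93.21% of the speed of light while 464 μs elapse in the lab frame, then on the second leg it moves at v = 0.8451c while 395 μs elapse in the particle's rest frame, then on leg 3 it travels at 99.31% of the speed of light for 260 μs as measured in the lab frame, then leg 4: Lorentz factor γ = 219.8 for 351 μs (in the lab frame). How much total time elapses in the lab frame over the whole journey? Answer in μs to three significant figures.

Leg 1: 464 μs is already measured in the lab frame.
Leg 2: γ = 1/√(1 − 0.8451²) = 1/√0.2858 = 1.871; Δt_2 = 1.871 × 395 = 738.9 μs.
Leg 3: 260 μs is already measured in the lab frame.
Leg 4: 351 μs is already measured in the lab frame.
Total: 464.0 + 738.9 + 260.0 + 351.0 μs.

Δt = 1810 μs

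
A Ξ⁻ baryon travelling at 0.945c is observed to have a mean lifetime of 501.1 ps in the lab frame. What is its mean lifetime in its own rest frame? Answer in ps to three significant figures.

γ = 1/√(1 − 0.945²) = 1/√0.1070 = 3.057
The lab-frame lifetime is the dilated interval; the proper lifetime is τ₀ = Δt/γ = 501.1/3.057 ps.

τ₀ = 164 ps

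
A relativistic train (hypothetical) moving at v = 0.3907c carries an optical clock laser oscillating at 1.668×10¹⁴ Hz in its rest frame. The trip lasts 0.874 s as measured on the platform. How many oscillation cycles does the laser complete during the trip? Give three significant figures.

γ = 1/√(1 − 0.3907²) = 1/√0.8474 = 1.086
The oscillator's own cycle count is N = f × τ where τ is the proper time on the train. τ = Δt/γ = 0.874/1.086 = 0.8045 s = 8.045×10⁻¹ s.
N = 1.668×10¹⁴ × 8.045×10⁻¹ = 1.342×10¹⁴.

N = 1.34×10¹⁴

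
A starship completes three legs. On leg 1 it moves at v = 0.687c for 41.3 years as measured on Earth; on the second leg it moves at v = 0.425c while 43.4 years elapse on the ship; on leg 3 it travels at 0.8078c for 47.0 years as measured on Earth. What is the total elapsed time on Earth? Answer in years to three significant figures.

Leg 1: 41.3 years is already measured on Earth.
Leg 2: γ = 1/√(1 − 0.425²) = 1/√0.8194 = 1.105; Δt_2 = 1.105 × 43.4 = 47.95 years.
Leg 3: 47.0 years is already measured on Earth.
Total: 41.30 + 47.95 + 47.00 years.

Δt = 136 years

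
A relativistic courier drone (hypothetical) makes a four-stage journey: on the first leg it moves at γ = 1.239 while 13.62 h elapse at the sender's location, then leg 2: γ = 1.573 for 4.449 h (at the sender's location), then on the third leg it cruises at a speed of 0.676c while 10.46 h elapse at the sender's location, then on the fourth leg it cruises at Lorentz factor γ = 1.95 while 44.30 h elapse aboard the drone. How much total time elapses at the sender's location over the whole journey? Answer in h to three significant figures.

Leg 1: 13.62 h is already measured at the sender's location.
Leg 2: 4.449 h is already measured at the sender's location.
Leg 3: 10.46 h is already measured at the sender's location.
Leg 4: γ = 1.95; Δt_4 = 1.950 × 44.30 = 86.39 h.
Total: 13.62 + 4.449 + 10.46 + 86.39 h.

Δt = 115 h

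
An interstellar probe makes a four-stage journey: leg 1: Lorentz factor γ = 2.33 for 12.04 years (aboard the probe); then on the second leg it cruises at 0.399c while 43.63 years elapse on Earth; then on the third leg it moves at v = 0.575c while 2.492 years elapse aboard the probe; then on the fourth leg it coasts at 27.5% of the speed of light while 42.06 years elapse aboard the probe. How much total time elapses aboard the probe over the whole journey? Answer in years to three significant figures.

τ = 96.6 years

Leg 1: 12.04 years is already measured aboard the probe.
Leg 2: γ = 1/√(1 − 0.399²) = 1/√0.8408 = 1.091; τ_2 = 43.63/1.091 = 40.01 years.
Leg 3: 2.492 years is already measured aboard the probe.
Leg 4: 42.06 years is already measured aboard the probe.
Total: 12.04 + 40.01 + 2.492 + 42.06 years.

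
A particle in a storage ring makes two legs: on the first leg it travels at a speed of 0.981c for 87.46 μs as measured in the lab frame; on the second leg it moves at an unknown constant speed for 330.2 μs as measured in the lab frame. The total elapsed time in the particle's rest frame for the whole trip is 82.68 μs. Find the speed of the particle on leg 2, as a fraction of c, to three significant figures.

β = 0.980

Leg 1: γ = 1/√(1 − 0.981²) = 1/√0.03764 = 5.154; τ_1 = 87.46/5.154 = 16.97 μs.
Leg 2: speed unknown; τ_2 = 330.2/γ_2.
Total proper time: 16.97 + τ_2 = 82.68, so τ_2 = 82.68 − 16.97 = 65.71 μs.
γ_2 = 330.2/65.71 = 5.025; β = √(1 − 1/γ²) = √0.9604.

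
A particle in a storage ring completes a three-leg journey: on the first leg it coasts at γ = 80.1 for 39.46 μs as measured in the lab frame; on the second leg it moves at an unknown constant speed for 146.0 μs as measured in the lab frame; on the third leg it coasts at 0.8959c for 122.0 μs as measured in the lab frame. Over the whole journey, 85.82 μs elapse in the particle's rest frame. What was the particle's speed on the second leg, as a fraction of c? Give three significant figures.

Leg 1: γ = 80.1; τ_1 = 39.46/80.10 = 0.4926 μs.
Leg 2: speed unknown; τ_2 = 146.0/γ_2.
Leg 3: γ = 1/√(1 − 0.8959²) = 1/√0.1974 = 2.251; τ_3 = 122.0/2.251 = 54.20 μs.
Total proper time: 0.4926 + τ_2 + 54.20 = 85.82, so τ_2 = 85.82 − 54.69 = 31.13 μs.
γ_2 = 146.0/31.13 = 4.690; β = √(1 − 1/γ²) = √0.9545.

β = 0.977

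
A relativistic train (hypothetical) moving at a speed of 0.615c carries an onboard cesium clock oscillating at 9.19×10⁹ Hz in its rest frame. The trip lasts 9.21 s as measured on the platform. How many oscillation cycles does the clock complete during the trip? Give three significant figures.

γ = 1/√(1 − 0.615²) = 1/√0.6218 = 1.268
The oscillator's own cycle count is N = f × τ where τ is the proper time on the train. τ = Δt/γ = 9.21/1.268 = 7.262 s = 7.262×10⁰ s.
N = 9.19×10⁹ × 7.262×10⁰ = 6.674×10¹⁰.

N = 6.67×10¹⁰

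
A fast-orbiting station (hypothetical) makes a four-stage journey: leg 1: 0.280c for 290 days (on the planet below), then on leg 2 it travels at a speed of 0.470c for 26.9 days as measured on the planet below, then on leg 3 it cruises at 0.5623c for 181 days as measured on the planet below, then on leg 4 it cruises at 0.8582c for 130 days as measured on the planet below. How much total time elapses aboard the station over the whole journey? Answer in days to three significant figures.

τ = 519 days

Leg 1: γ = 1/√(1 − 0.280²) = 25/24 ≈ 1.042; τ_1 = 290/1.042 = 278.4 days.
Leg 2: γ = 1/√(1 − 0.470²) = 1/√0.7791 = 1.133; τ_2 = 26.9/1.133 = 23.74 days.
Leg 3: γ = 1/√(1 − 0.5623²) = 1/√0.6838 = 1.209; τ_3 = 181/1.209 = 149.7 days.
Leg 4: γ = 1/√(1 − 0.8582²) = 1/√0.2635 = 1.948; τ_4 = 130/1.948 = 66.73 days.
Total: 278.4 + 23.74 + 149.7 + 66.73 days.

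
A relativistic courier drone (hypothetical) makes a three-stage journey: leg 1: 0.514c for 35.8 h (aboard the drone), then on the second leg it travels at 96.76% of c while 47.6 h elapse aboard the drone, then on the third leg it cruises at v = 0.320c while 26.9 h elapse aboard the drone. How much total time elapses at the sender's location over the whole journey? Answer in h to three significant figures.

Δt = 259 h

Leg 1: γ = 1/√(1 − 0.514²) = 1/√0.7358 = 1.166; Δt_1 = 1.166 × 35.8 = 41.74 h.
Leg 2: β = 0.9676; γ = 1/√(1 − 0.9676²) = 1/√0.06375 = 3.961; Δt_2 = 3.961 × 47.6 = 188.5 h.
Leg 3: γ = 1/√(1 − 0.320²) = 1/√0.8976 = 1.056; Δt_3 = 1.056 × 26.9 = 28.39 h.
Total: 41.74 + 188.5 + 28.39 h.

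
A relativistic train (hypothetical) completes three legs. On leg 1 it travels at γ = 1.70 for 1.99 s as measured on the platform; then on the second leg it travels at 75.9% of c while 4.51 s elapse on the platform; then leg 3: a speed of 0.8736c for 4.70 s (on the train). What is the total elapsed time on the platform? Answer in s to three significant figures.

Leg 1: 1.99 s is already measured on the platform.
Leg 2: 4.51 s is already measured on the platform.
Leg 3: γ = 1/√(1 − 0.8736²) = 1/√0.2368 = 2.055; Δt_3 = 2.055 × 4.70 = 9.658 s.
Total: 1.990 + 4.510 + 9.658 s.

Δt = 16.2 s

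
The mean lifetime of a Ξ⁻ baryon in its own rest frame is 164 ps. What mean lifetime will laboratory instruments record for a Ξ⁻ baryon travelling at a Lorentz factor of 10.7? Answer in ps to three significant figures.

γ = 10.7
The rest-frame lifetime is the proper time; the lab measures the dilated interval Δt = γτ₀ = 10.70 × 164 ps.

Δt = 1750 ps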